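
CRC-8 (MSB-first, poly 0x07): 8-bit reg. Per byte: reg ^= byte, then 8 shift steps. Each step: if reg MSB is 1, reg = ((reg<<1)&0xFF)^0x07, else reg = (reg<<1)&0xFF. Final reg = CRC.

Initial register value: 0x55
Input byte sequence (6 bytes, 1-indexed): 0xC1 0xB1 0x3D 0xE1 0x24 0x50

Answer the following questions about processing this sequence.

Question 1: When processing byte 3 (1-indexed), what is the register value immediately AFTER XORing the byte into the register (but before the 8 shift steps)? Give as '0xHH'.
Answer: 0x96

Derivation:
Register before byte 3: 0xAB
Byte 3: 0x3D
0xAB XOR 0x3D = 0x96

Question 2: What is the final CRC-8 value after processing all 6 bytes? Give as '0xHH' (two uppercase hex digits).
After byte 1 (0xC1): reg=0xE5
After byte 2 (0xB1): reg=0xAB
After byte 3 (0x3D): reg=0xEB
After byte 4 (0xE1): reg=0x36
After byte 5 (0x24): reg=0x7E
After byte 6 (0x50): reg=0xCA

Answer: 0xCA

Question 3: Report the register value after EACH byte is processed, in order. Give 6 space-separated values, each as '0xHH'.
0xE5 0xAB 0xEB 0x36 0x7E 0xCA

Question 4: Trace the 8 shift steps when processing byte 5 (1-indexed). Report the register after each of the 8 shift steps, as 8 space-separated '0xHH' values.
After byte 1 (0xC1): reg=0xE5
After byte 2 (0xB1): reg=0xAB
After byte 3 (0x3D): reg=0xEB
After byte 4 (0xE1): reg=0x36
Register before byte 5: 0x36
After XOR with byte 0x24: 0x12

Answer: 0x24 0x48 0x90 0x27 0x4E 0x9C 0x3F 0x7E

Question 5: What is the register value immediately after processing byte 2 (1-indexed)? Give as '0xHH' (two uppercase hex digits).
Answer: 0xAB

Derivation:
After byte 1 (0xC1): reg=0xE5
After byte 2 (0xB1): reg=0xAB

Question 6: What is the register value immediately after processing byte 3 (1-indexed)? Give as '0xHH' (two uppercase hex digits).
After byte 1 (0xC1): reg=0xE5
After byte 2 (0xB1): reg=0xAB
After byte 3 (0x3D): reg=0xEB

Answer: 0xEB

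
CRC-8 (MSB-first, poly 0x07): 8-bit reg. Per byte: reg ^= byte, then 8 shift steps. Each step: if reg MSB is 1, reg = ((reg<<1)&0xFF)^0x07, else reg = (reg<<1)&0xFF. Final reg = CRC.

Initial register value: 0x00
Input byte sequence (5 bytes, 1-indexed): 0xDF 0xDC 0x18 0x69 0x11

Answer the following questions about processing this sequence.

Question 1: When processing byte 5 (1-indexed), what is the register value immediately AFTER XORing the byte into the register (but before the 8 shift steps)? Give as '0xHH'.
Register before byte 5: 0x2D
Byte 5: 0x11
0x2D XOR 0x11 = 0x3C

Answer: 0x3C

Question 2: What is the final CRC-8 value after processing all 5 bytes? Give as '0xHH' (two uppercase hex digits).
After byte 1 (0xDF): reg=0x13
After byte 2 (0xDC): reg=0x63
After byte 3 (0x18): reg=0x66
After byte 4 (0x69): reg=0x2D
After byte 5 (0x11): reg=0xB4

Answer: 0xB4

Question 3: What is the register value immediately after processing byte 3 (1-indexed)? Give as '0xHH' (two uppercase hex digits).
Answer: 0x66

Derivation:
After byte 1 (0xDF): reg=0x13
After byte 2 (0xDC): reg=0x63
After byte 3 (0x18): reg=0x66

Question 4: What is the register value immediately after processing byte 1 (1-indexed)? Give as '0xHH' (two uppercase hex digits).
After byte 1 (0xDF): reg=0x13

Answer: 0x13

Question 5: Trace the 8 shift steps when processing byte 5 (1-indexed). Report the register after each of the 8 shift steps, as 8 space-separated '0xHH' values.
After byte 1 (0xDF): reg=0x13
After byte 2 (0xDC): reg=0x63
After byte 3 (0x18): reg=0x66
After byte 4 (0x69): reg=0x2D
Register before byte 5: 0x2D
After XOR with byte 0x11: 0x3C

Answer: 0x78 0xF0 0xE7 0xC9 0x95 0x2D 0x5A 0xB4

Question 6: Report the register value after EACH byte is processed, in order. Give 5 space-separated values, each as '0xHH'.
0x13 0x63 0x66 0x2D 0xB4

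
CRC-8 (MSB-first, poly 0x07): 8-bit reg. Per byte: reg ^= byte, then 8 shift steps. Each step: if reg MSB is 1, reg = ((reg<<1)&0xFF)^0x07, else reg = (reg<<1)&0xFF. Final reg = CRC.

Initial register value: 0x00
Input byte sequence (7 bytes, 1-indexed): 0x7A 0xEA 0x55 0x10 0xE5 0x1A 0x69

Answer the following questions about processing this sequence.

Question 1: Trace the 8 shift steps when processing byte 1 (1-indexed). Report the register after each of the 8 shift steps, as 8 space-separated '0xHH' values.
Answer: 0xF4 0xEF 0xD9 0xB5 0x6D 0xDA 0xB3 0x61

Derivation:
Register before byte 1: 0x00
After XOR with byte 0x7A: 0x7A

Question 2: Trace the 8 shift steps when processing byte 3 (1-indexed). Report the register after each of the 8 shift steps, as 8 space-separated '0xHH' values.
Answer: 0xDD 0xBD 0x7D 0xFA 0xF3 0xE1 0xC5 0x8D

Derivation:
After byte 1 (0x7A): reg=0x61
After byte 2 (0xEA): reg=0xB8
Register before byte 3: 0xB8
After XOR with byte 0x55: 0xED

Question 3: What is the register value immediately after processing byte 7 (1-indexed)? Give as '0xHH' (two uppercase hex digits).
After byte 1 (0x7A): reg=0x61
After byte 2 (0xEA): reg=0xB8
After byte 3 (0x55): reg=0x8D
After byte 4 (0x10): reg=0xDA
After byte 5 (0xE5): reg=0xBD
After byte 6 (0x1A): reg=0x7C
After byte 7 (0x69): reg=0x6B

Answer: 0x6B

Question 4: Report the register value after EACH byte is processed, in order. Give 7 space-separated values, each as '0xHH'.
0x61 0xB8 0x8D 0xDA 0xBD 0x7C 0x6B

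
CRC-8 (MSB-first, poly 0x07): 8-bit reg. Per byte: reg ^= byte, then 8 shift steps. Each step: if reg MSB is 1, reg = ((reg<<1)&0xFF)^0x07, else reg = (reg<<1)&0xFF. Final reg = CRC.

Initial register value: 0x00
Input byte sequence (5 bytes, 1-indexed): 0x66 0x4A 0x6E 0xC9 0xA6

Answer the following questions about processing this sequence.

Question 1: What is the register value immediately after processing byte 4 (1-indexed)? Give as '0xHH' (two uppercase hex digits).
Answer: 0x72

Derivation:
After byte 1 (0x66): reg=0x35
After byte 2 (0x4A): reg=0x7A
After byte 3 (0x6E): reg=0x6C
After byte 4 (0xC9): reg=0x72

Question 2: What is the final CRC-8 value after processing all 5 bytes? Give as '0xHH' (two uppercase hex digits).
After byte 1 (0x66): reg=0x35
After byte 2 (0x4A): reg=0x7A
After byte 3 (0x6E): reg=0x6C
After byte 4 (0xC9): reg=0x72
After byte 5 (0xA6): reg=0x22

Answer: 0x22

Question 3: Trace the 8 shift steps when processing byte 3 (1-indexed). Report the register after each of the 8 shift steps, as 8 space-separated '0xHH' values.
Answer: 0x28 0x50 0xA0 0x47 0x8E 0x1B 0x36 0x6C

Derivation:
After byte 1 (0x66): reg=0x35
After byte 2 (0x4A): reg=0x7A
Register before byte 3: 0x7A
After XOR with byte 0x6E: 0x14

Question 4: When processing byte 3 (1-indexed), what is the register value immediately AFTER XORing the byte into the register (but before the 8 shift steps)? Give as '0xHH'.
Register before byte 3: 0x7A
Byte 3: 0x6E
0x7A XOR 0x6E = 0x14

Answer: 0x14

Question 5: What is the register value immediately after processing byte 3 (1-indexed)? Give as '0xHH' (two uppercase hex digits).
After byte 1 (0x66): reg=0x35
After byte 2 (0x4A): reg=0x7A
After byte 3 (0x6E): reg=0x6C

Answer: 0x6C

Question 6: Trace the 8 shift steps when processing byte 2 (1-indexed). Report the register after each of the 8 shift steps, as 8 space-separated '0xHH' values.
After byte 1 (0x66): reg=0x35
Register before byte 2: 0x35
After XOR with byte 0x4A: 0x7F

Answer: 0xFE 0xFB 0xF1 0xE5 0xCD 0x9D 0x3D 0x7A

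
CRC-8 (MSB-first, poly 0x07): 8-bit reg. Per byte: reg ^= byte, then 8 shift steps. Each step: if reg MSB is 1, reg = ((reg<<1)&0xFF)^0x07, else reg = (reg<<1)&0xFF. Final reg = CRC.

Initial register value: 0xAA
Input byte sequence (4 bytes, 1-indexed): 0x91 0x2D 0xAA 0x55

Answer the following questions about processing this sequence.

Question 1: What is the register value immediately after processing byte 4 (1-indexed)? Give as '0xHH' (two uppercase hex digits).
After byte 1 (0x91): reg=0xA1
After byte 2 (0x2D): reg=0xAD
After byte 3 (0xAA): reg=0x15
After byte 4 (0x55): reg=0xC7

Answer: 0xC7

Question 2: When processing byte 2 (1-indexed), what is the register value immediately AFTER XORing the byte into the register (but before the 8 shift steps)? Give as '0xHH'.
Register before byte 2: 0xA1
Byte 2: 0x2D
0xA1 XOR 0x2D = 0x8C

Answer: 0x8C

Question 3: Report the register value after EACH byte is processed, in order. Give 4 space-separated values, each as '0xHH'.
0xA1 0xAD 0x15 0xC7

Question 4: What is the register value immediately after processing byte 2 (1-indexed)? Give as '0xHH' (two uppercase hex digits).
Answer: 0xAD

Derivation:
After byte 1 (0x91): reg=0xA1
After byte 2 (0x2D): reg=0xAD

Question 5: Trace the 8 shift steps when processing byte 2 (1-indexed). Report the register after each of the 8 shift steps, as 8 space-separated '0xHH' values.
After byte 1 (0x91): reg=0xA1
Register before byte 2: 0xA1
After XOR with byte 0x2D: 0x8C

Answer: 0x1F 0x3E 0x7C 0xF8 0xF7 0xE9 0xD5 0xAD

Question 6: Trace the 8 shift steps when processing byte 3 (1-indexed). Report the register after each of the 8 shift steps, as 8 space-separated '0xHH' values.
After byte 1 (0x91): reg=0xA1
After byte 2 (0x2D): reg=0xAD
Register before byte 3: 0xAD
After XOR with byte 0xAA: 0x07

Answer: 0x0E 0x1C 0x38 0x70 0xE0 0xC7 0x89 0x15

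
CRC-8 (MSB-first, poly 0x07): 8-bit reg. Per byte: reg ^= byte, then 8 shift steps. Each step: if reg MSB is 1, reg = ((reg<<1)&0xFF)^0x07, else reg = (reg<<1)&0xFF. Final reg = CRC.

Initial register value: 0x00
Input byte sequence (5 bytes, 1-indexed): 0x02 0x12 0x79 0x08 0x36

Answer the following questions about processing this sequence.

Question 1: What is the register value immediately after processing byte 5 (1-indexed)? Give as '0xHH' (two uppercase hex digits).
After byte 1 (0x02): reg=0x0E
After byte 2 (0x12): reg=0x54
After byte 3 (0x79): reg=0xC3
After byte 4 (0x08): reg=0x7F
After byte 5 (0x36): reg=0xF8

Answer: 0xF8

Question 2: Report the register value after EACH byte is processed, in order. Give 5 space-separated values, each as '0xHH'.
0x0E 0x54 0xC3 0x7F 0xF8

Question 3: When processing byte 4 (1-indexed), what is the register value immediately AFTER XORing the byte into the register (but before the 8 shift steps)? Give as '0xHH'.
Register before byte 4: 0xC3
Byte 4: 0x08
0xC3 XOR 0x08 = 0xCB

Answer: 0xCB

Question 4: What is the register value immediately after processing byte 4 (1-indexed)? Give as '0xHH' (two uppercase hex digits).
Answer: 0x7F

Derivation:
After byte 1 (0x02): reg=0x0E
After byte 2 (0x12): reg=0x54
After byte 3 (0x79): reg=0xC3
After byte 4 (0x08): reg=0x7F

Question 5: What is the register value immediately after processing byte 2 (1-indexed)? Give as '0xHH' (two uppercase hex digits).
After byte 1 (0x02): reg=0x0E
After byte 2 (0x12): reg=0x54

Answer: 0x54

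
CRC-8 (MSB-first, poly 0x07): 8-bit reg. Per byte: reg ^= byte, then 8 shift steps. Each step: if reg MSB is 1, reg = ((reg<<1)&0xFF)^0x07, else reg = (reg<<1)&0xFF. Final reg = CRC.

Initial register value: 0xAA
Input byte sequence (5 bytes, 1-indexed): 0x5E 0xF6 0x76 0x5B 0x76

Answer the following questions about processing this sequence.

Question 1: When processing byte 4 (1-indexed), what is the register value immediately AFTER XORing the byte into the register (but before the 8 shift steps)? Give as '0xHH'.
Answer: 0xB3

Derivation:
Register before byte 4: 0xE8
Byte 4: 0x5B
0xE8 XOR 0x5B = 0xB3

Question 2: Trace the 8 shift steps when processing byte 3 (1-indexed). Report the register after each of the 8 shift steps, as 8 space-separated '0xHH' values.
Answer: 0xF3 0xE1 0xC5 0x8D 0x1D 0x3A 0x74 0xE8

Derivation:
After byte 1 (0x5E): reg=0xC2
After byte 2 (0xF6): reg=0x8C
Register before byte 3: 0x8C
After XOR with byte 0x76: 0xFA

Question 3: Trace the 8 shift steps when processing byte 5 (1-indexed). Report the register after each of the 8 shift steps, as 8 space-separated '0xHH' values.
After byte 1 (0x5E): reg=0xC2
After byte 2 (0xF6): reg=0x8C
After byte 3 (0x76): reg=0xE8
After byte 4 (0x5B): reg=0x10
Register before byte 5: 0x10
After XOR with byte 0x76: 0x66

Answer: 0xCC 0x9F 0x39 0x72 0xE4 0xCF 0x99 0x35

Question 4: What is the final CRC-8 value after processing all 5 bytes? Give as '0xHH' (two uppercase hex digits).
After byte 1 (0x5E): reg=0xC2
After byte 2 (0xF6): reg=0x8C
After byte 3 (0x76): reg=0xE8
After byte 4 (0x5B): reg=0x10
After byte 5 (0x76): reg=0x35

Answer: 0x35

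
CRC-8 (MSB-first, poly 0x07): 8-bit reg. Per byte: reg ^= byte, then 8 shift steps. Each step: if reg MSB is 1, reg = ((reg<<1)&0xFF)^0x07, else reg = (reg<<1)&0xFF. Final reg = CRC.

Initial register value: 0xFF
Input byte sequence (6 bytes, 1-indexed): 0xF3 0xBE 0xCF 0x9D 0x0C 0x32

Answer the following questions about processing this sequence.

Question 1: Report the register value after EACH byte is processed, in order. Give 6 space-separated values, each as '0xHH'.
0x24 0xCF 0x00 0xDA 0x2C 0x5A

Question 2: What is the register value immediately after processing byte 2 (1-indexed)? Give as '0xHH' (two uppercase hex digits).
After byte 1 (0xF3): reg=0x24
After byte 2 (0xBE): reg=0xCF

Answer: 0xCF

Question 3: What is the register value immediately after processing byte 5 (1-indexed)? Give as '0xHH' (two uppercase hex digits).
After byte 1 (0xF3): reg=0x24
After byte 2 (0xBE): reg=0xCF
After byte 3 (0xCF): reg=0x00
After byte 4 (0x9D): reg=0xDA
After byte 5 (0x0C): reg=0x2C

Answer: 0x2C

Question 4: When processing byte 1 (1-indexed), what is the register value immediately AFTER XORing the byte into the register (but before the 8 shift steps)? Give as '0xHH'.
Register before byte 1: 0xFF
Byte 1: 0xF3
0xFF XOR 0xF3 = 0x0C

Answer: 0x0C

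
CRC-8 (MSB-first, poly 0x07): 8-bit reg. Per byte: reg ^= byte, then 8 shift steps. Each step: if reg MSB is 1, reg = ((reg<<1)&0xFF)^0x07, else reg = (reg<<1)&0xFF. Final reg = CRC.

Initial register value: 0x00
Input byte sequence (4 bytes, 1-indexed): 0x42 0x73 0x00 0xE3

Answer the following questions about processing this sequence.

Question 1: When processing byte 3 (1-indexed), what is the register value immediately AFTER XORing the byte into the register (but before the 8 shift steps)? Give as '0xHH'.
Register before byte 3: 0x2F
Byte 3: 0x00
0x2F XOR 0x00 = 0x2F

Answer: 0x2F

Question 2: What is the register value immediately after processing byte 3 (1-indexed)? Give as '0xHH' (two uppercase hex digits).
After byte 1 (0x42): reg=0xC9
After byte 2 (0x73): reg=0x2F
After byte 3 (0x00): reg=0xCD

Answer: 0xCD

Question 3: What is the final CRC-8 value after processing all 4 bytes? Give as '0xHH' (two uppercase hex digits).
After byte 1 (0x42): reg=0xC9
After byte 2 (0x73): reg=0x2F
After byte 3 (0x00): reg=0xCD
After byte 4 (0xE3): reg=0xCA

Answer: 0xCA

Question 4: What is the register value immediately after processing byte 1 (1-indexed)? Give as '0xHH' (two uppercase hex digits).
Answer: 0xC9

Derivation:
After byte 1 (0x42): reg=0xC9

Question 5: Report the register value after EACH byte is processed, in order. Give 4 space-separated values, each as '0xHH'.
0xC9 0x2F 0xCD 0xCA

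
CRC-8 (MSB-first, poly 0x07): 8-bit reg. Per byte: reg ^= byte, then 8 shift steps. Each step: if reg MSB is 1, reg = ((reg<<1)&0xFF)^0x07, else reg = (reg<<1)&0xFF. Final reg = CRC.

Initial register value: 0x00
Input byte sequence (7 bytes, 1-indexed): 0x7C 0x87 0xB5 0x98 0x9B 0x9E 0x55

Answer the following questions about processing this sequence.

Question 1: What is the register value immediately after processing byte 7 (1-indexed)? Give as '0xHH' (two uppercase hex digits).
After byte 1 (0x7C): reg=0x73
After byte 2 (0x87): reg=0xC2
After byte 3 (0xB5): reg=0x42
After byte 4 (0x98): reg=0x08
After byte 5 (0x9B): reg=0xF0
After byte 6 (0x9E): reg=0x0D
After byte 7 (0x55): reg=0x8F

Answer: 0x8F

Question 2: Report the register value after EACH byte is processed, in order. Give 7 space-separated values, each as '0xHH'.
0x73 0xC2 0x42 0x08 0xF0 0x0D 0x8F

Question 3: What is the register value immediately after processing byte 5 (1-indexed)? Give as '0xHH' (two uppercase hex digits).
Answer: 0xF0

Derivation:
After byte 1 (0x7C): reg=0x73
After byte 2 (0x87): reg=0xC2
After byte 3 (0xB5): reg=0x42
After byte 4 (0x98): reg=0x08
After byte 5 (0x9B): reg=0xF0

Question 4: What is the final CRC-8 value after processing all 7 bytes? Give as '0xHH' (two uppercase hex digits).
After byte 1 (0x7C): reg=0x73
After byte 2 (0x87): reg=0xC2
After byte 3 (0xB5): reg=0x42
After byte 4 (0x98): reg=0x08
After byte 5 (0x9B): reg=0xF0
After byte 6 (0x9E): reg=0x0D
After byte 7 (0x55): reg=0x8F

Answer: 0x8F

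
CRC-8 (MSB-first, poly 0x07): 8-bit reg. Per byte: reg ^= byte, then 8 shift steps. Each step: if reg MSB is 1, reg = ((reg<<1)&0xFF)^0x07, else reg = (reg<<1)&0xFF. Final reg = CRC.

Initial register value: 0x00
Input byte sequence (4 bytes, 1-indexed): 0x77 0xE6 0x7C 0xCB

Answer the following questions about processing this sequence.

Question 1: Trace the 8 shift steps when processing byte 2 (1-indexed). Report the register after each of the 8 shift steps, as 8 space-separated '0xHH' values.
After byte 1 (0x77): reg=0x42
Register before byte 2: 0x42
After XOR with byte 0xE6: 0xA4

Answer: 0x4F 0x9E 0x3B 0x76 0xEC 0xDF 0xB9 0x75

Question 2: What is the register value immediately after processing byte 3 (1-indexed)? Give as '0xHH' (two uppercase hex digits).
Answer: 0x3F

Derivation:
After byte 1 (0x77): reg=0x42
After byte 2 (0xE6): reg=0x75
After byte 3 (0x7C): reg=0x3F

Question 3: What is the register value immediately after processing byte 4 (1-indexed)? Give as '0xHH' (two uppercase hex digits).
Answer: 0xC2

Derivation:
After byte 1 (0x77): reg=0x42
After byte 2 (0xE6): reg=0x75
After byte 3 (0x7C): reg=0x3F
After byte 4 (0xCB): reg=0xC2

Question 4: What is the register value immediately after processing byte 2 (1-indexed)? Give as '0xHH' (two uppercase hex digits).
After byte 1 (0x77): reg=0x42
After byte 2 (0xE6): reg=0x75

Answer: 0x75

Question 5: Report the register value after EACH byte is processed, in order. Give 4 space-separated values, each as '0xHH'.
0x42 0x75 0x3F 0xC2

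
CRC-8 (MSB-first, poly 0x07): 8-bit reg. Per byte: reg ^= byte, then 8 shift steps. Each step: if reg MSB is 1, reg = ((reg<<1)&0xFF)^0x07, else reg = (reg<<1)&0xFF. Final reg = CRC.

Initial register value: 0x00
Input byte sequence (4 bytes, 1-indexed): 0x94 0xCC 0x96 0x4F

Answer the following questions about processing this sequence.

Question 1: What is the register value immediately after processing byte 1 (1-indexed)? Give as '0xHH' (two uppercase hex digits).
After byte 1 (0x94): reg=0xE5

Answer: 0xE5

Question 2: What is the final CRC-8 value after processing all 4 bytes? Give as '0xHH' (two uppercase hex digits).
Answer: 0x0C

Derivation:
After byte 1 (0x94): reg=0xE5
After byte 2 (0xCC): reg=0xDF
After byte 3 (0x96): reg=0xF8
After byte 4 (0x4F): reg=0x0C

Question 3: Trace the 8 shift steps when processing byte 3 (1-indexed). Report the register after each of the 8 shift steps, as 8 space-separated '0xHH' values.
Answer: 0x92 0x23 0x46 0x8C 0x1F 0x3E 0x7C 0xF8

Derivation:
After byte 1 (0x94): reg=0xE5
After byte 2 (0xCC): reg=0xDF
Register before byte 3: 0xDF
After XOR with byte 0x96: 0x49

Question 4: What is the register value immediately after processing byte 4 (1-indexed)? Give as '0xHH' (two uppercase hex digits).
Answer: 0x0C

Derivation:
After byte 1 (0x94): reg=0xE5
After byte 2 (0xCC): reg=0xDF
After byte 3 (0x96): reg=0xF8
After byte 4 (0x4F): reg=0x0C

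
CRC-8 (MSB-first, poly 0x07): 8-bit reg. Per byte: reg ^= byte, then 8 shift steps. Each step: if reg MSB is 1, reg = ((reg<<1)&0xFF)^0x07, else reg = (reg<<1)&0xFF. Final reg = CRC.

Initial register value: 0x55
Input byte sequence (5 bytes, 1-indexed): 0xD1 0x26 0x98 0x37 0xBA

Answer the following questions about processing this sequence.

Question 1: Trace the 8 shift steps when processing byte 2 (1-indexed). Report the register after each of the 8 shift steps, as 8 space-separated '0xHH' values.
Answer: 0x61 0xC2 0x83 0x01 0x02 0x04 0x08 0x10

Derivation:
After byte 1 (0xD1): reg=0x95
Register before byte 2: 0x95
After XOR with byte 0x26: 0xB3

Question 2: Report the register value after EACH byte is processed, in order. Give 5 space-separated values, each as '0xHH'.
0x95 0x10 0xB1 0x9B 0xE7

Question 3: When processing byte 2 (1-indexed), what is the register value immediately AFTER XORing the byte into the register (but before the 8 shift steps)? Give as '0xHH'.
Answer: 0xB3

Derivation:
Register before byte 2: 0x95
Byte 2: 0x26
0x95 XOR 0x26 = 0xB3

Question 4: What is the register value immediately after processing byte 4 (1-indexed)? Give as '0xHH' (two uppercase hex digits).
After byte 1 (0xD1): reg=0x95
After byte 2 (0x26): reg=0x10
After byte 3 (0x98): reg=0xB1
After byte 4 (0x37): reg=0x9B

Answer: 0x9B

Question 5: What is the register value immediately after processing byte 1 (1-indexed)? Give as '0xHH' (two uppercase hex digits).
Answer: 0x95

Derivation:
After byte 1 (0xD1): reg=0x95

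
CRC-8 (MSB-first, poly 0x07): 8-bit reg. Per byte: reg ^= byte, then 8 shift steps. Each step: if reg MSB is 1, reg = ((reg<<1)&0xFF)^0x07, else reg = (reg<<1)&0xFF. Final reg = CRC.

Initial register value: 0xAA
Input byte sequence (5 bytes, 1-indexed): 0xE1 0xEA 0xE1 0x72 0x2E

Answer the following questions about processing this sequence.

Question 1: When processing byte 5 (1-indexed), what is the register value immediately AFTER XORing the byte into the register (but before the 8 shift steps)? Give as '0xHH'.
Answer: 0x79

Derivation:
Register before byte 5: 0x57
Byte 5: 0x2E
0x57 XOR 0x2E = 0x79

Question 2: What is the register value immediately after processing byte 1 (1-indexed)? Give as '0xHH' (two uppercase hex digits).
Answer: 0xF6

Derivation:
After byte 1 (0xE1): reg=0xF6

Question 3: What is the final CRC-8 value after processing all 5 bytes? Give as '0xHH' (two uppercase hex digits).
Answer: 0x68

Derivation:
After byte 1 (0xE1): reg=0xF6
After byte 2 (0xEA): reg=0x54
After byte 3 (0xE1): reg=0x02
After byte 4 (0x72): reg=0x57
After byte 5 (0x2E): reg=0x68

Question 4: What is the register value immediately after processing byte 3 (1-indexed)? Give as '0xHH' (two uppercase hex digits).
After byte 1 (0xE1): reg=0xF6
After byte 2 (0xEA): reg=0x54
After byte 3 (0xE1): reg=0x02

Answer: 0x02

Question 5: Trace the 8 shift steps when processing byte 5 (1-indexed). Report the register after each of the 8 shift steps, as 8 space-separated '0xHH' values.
After byte 1 (0xE1): reg=0xF6
After byte 2 (0xEA): reg=0x54
After byte 3 (0xE1): reg=0x02
After byte 4 (0x72): reg=0x57
Register before byte 5: 0x57
After XOR with byte 0x2E: 0x79

Answer: 0xF2 0xE3 0xC1 0x85 0x0D 0x1A 0x34 0x68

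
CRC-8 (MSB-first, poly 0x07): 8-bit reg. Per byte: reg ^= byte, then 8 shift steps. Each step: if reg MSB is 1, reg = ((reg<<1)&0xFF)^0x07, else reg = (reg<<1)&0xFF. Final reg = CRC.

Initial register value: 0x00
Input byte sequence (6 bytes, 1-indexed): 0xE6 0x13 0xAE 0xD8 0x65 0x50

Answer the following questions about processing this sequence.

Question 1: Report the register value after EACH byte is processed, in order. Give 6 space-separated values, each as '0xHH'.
0xBC 0x44 0x98 0xC7 0x67 0x85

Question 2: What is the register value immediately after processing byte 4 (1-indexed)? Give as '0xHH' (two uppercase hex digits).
After byte 1 (0xE6): reg=0xBC
After byte 2 (0x13): reg=0x44
After byte 3 (0xAE): reg=0x98
After byte 4 (0xD8): reg=0xC7

Answer: 0xC7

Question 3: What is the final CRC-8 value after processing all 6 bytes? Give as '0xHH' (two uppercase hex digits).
After byte 1 (0xE6): reg=0xBC
After byte 2 (0x13): reg=0x44
After byte 3 (0xAE): reg=0x98
After byte 4 (0xD8): reg=0xC7
After byte 5 (0x65): reg=0x67
After byte 6 (0x50): reg=0x85

Answer: 0x85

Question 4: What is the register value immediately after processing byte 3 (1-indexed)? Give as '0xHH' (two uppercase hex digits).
After byte 1 (0xE6): reg=0xBC
After byte 2 (0x13): reg=0x44
After byte 3 (0xAE): reg=0x98

Answer: 0x98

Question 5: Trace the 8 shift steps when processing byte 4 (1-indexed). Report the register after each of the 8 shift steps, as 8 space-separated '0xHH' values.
After byte 1 (0xE6): reg=0xBC
After byte 2 (0x13): reg=0x44
After byte 3 (0xAE): reg=0x98
Register before byte 4: 0x98
After XOR with byte 0xD8: 0x40

Answer: 0x80 0x07 0x0E 0x1C 0x38 0x70 0xE0 0xC7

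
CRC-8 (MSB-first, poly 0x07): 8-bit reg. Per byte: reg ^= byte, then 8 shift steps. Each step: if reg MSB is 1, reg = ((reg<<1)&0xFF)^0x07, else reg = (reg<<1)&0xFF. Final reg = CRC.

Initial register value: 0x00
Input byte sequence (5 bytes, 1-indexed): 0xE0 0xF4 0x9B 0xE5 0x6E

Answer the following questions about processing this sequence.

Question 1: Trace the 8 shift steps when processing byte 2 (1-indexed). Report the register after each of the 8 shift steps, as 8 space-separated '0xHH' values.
Answer: 0xB4 0x6F 0xDE 0xBB 0x71 0xE2 0xC3 0x81

Derivation:
After byte 1 (0xE0): reg=0xAE
Register before byte 2: 0xAE
After XOR with byte 0xF4: 0x5A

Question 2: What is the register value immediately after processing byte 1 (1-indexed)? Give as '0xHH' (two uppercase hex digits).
After byte 1 (0xE0): reg=0xAE

Answer: 0xAE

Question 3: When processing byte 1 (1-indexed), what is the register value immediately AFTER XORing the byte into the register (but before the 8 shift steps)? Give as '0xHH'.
Register before byte 1: 0x00
Byte 1: 0xE0
0x00 XOR 0xE0 = 0xE0

Answer: 0xE0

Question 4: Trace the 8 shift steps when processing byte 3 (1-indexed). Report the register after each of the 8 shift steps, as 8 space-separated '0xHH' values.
After byte 1 (0xE0): reg=0xAE
After byte 2 (0xF4): reg=0x81
Register before byte 3: 0x81
After XOR with byte 0x9B: 0x1A

Answer: 0x34 0x68 0xD0 0xA7 0x49 0x92 0x23 0x46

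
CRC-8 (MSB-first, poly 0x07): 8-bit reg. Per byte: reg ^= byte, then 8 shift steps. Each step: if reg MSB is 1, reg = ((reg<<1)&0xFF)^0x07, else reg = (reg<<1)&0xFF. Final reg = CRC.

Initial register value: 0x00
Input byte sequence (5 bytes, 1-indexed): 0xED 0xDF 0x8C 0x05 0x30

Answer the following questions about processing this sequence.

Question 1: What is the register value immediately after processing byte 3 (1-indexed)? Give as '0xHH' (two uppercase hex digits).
Answer: 0x8B

Derivation:
After byte 1 (0xED): reg=0x8D
After byte 2 (0xDF): reg=0xB9
After byte 3 (0x8C): reg=0x8B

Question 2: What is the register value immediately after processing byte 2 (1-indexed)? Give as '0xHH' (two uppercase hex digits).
Answer: 0xB9

Derivation:
After byte 1 (0xED): reg=0x8D
After byte 2 (0xDF): reg=0xB9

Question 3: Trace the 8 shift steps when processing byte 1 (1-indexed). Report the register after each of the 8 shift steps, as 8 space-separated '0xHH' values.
Answer: 0xDD 0xBD 0x7D 0xFA 0xF3 0xE1 0xC5 0x8D

Derivation:
Register before byte 1: 0x00
After XOR with byte 0xED: 0xED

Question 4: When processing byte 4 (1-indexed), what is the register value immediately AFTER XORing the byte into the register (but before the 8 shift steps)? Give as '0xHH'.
Answer: 0x8E

Derivation:
Register before byte 4: 0x8B
Byte 4: 0x05
0x8B XOR 0x05 = 0x8E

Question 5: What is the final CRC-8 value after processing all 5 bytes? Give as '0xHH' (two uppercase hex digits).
Answer: 0xF0

Derivation:
After byte 1 (0xED): reg=0x8D
After byte 2 (0xDF): reg=0xB9
After byte 3 (0x8C): reg=0x8B
After byte 4 (0x05): reg=0xA3
After byte 5 (0x30): reg=0xF0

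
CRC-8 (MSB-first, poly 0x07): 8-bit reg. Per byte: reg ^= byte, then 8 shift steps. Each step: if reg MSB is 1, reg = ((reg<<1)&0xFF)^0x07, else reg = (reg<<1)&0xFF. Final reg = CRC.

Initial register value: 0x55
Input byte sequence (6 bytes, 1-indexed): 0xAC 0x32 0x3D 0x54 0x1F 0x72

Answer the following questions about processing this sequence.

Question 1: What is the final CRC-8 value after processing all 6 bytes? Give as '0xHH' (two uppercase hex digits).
Answer: 0xDE

Derivation:
After byte 1 (0xAC): reg=0xE1
After byte 2 (0x32): reg=0x37
After byte 3 (0x3D): reg=0x36
After byte 4 (0x54): reg=0x29
After byte 5 (0x1F): reg=0x82
After byte 6 (0x72): reg=0xDE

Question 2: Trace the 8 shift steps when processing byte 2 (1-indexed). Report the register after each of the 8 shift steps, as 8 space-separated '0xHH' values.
Answer: 0xA1 0x45 0x8A 0x13 0x26 0x4C 0x98 0x37

Derivation:
After byte 1 (0xAC): reg=0xE1
Register before byte 2: 0xE1
After XOR with byte 0x32: 0xD3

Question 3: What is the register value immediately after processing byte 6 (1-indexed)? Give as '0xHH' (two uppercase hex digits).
After byte 1 (0xAC): reg=0xE1
After byte 2 (0x32): reg=0x37
After byte 3 (0x3D): reg=0x36
After byte 4 (0x54): reg=0x29
After byte 5 (0x1F): reg=0x82
After byte 6 (0x72): reg=0xDE

Answer: 0xDE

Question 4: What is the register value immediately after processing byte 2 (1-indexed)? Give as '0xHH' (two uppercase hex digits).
After byte 1 (0xAC): reg=0xE1
After byte 2 (0x32): reg=0x37

Answer: 0x37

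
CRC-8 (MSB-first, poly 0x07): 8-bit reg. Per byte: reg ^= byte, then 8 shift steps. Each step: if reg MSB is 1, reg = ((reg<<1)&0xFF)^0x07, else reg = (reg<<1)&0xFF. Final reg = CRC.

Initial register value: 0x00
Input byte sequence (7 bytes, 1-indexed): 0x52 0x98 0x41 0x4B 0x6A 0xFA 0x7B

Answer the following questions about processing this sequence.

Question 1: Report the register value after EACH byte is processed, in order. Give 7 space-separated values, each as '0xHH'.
0xB9 0xE7 0x7B 0x90 0xE8 0x7E 0x1B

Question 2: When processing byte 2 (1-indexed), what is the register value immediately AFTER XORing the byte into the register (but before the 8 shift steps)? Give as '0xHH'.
Register before byte 2: 0xB9
Byte 2: 0x98
0xB9 XOR 0x98 = 0x21

Answer: 0x21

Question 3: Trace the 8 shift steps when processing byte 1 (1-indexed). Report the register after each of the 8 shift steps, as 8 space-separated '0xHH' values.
Answer: 0xA4 0x4F 0x9E 0x3B 0x76 0xEC 0xDF 0xB9

Derivation:
Register before byte 1: 0x00
After XOR with byte 0x52: 0x52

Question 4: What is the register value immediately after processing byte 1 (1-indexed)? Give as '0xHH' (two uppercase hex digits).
Answer: 0xB9

Derivation:
After byte 1 (0x52): reg=0xB9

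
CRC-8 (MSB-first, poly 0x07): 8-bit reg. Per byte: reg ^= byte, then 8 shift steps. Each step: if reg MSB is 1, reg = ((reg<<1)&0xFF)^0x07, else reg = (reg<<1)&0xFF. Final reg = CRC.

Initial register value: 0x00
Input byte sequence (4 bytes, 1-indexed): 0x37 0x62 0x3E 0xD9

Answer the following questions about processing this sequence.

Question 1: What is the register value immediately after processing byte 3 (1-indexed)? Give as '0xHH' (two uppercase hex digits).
Answer: 0x92

Derivation:
After byte 1 (0x37): reg=0x85
After byte 2 (0x62): reg=0xBB
After byte 3 (0x3E): reg=0x92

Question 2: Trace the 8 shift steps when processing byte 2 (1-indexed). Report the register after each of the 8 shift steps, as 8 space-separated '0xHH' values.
After byte 1 (0x37): reg=0x85
Register before byte 2: 0x85
After XOR with byte 0x62: 0xE7

Answer: 0xC9 0x95 0x2D 0x5A 0xB4 0x6F 0xDE 0xBB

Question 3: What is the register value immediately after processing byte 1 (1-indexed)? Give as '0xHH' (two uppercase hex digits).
After byte 1 (0x37): reg=0x85

Answer: 0x85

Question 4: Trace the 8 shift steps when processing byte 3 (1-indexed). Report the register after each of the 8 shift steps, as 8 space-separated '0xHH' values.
After byte 1 (0x37): reg=0x85
After byte 2 (0x62): reg=0xBB
Register before byte 3: 0xBB
After XOR with byte 0x3E: 0x85

Answer: 0x0D 0x1A 0x34 0x68 0xD0 0xA7 0x49 0x92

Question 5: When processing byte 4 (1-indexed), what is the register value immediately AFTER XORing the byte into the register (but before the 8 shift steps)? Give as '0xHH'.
Answer: 0x4B

Derivation:
Register before byte 4: 0x92
Byte 4: 0xD9
0x92 XOR 0xD9 = 0x4B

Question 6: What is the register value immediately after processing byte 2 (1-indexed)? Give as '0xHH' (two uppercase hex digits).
After byte 1 (0x37): reg=0x85
After byte 2 (0x62): reg=0xBB

Answer: 0xBB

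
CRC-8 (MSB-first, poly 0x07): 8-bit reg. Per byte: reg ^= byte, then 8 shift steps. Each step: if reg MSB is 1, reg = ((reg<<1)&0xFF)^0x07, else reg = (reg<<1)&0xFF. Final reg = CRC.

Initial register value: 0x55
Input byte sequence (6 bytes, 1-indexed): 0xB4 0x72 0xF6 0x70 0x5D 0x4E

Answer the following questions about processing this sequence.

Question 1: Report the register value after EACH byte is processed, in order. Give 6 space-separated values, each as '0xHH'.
0xA9 0x0F 0xE1 0xFE 0x60 0xCA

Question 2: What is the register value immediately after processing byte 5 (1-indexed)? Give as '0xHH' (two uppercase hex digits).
Answer: 0x60

Derivation:
After byte 1 (0xB4): reg=0xA9
After byte 2 (0x72): reg=0x0F
After byte 3 (0xF6): reg=0xE1
After byte 4 (0x70): reg=0xFE
After byte 5 (0x5D): reg=0x60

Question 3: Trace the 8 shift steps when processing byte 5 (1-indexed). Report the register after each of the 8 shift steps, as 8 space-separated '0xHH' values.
After byte 1 (0xB4): reg=0xA9
After byte 2 (0x72): reg=0x0F
After byte 3 (0xF6): reg=0xE1
After byte 4 (0x70): reg=0xFE
Register before byte 5: 0xFE
After XOR with byte 0x5D: 0xA3

Answer: 0x41 0x82 0x03 0x06 0x0C 0x18 0x30 0x60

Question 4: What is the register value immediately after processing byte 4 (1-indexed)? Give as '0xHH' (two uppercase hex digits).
After byte 1 (0xB4): reg=0xA9
After byte 2 (0x72): reg=0x0F
After byte 3 (0xF6): reg=0xE1
After byte 4 (0x70): reg=0xFE

Answer: 0xFE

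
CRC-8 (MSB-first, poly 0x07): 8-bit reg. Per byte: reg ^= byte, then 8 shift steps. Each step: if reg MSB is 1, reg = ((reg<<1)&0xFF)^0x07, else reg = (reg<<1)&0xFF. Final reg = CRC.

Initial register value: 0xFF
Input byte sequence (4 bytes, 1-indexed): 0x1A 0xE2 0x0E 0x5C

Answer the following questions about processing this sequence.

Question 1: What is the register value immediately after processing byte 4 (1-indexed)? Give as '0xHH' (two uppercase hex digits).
Answer: 0x77

Derivation:
After byte 1 (0x1A): reg=0xB5
After byte 2 (0xE2): reg=0xA2
After byte 3 (0x0E): reg=0x4D
After byte 4 (0x5C): reg=0x77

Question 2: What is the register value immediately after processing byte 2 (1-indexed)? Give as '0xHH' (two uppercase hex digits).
Answer: 0xA2

Derivation:
After byte 1 (0x1A): reg=0xB5
After byte 2 (0xE2): reg=0xA2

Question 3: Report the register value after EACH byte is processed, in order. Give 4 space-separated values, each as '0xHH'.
0xB5 0xA2 0x4D 0x77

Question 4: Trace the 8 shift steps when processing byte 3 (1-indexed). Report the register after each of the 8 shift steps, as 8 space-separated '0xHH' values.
After byte 1 (0x1A): reg=0xB5
After byte 2 (0xE2): reg=0xA2
Register before byte 3: 0xA2
After XOR with byte 0x0E: 0xAC

Answer: 0x5F 0xBE 0x7B 0xF6 0xEB 0xD1 0xA5 0x4D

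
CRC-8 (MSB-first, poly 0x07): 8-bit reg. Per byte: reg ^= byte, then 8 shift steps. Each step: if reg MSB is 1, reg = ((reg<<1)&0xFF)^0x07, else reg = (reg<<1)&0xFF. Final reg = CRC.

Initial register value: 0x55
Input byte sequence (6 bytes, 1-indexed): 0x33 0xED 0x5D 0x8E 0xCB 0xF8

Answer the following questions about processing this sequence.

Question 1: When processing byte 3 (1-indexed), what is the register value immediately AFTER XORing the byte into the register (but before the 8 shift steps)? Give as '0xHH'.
Register before byte 3: 0x06
Byte 3: 0x5D
0x06 XOR 0x5D = 0x5B

Answer: 0x5B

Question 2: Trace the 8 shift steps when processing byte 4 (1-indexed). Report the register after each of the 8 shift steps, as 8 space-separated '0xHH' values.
After byte 1 (0x33): reg=0x35
After byte 2 (0xED): reg=0x06
After byte 3 (0x5D): reg=0x86
Register before byte 4: 0x86
After XOR with byte 0x8E: 0x08

Answer: 0x10 0x20 0x40 0x80 0x07 0x0E 0x1C 0x38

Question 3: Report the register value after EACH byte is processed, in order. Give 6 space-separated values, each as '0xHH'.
0x35 0x06 0x86 0x38 0xD7 0xCD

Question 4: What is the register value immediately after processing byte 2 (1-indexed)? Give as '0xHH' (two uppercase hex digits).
Answer: 0x06

Derivation:
After byte 1 (0x33): reg=0x35
After byte 2 (0xED): reg=0x06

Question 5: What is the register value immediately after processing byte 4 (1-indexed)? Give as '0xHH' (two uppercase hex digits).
After byte 1 (0x33): reg=0x35
After byte 2 (0xED): reg=0x06
After byte 3 (0x5D): reg=0x86
After byte 4 (0x8E): reg=0x38

Answer: 0x38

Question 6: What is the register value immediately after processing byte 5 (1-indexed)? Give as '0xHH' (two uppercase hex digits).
After byte 1 (0x33): reg=0x35
After byte 2 (0xED): reg=0x06
After byte 3 (0x5D): reg=0x86
After byte 4 (0x8E): reg=0x38
After byte 5 (0xCB): reg=0xD7

Answer: 0xD7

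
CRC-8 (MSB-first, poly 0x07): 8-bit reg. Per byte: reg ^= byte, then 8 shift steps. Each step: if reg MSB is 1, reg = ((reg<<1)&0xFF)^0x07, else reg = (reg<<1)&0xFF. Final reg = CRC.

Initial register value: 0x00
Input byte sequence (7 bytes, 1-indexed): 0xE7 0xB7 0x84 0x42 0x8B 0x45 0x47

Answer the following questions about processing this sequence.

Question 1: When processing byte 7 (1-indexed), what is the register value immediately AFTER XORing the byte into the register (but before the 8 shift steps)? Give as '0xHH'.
Register before byte 7: 0x52
Byte 7: 0x47
0x52 XOR 0x47 = 0x15

Answer: 0x15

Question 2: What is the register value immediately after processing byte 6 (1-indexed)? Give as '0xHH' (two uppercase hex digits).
After byte 1 (0xE7): reg=0xBB
After byte 2 (0xB7): reg=0x24
After byte 3 (0x84): reg=0x69
After byte 4 (0x42): reg=0xD1
After byte 5 (0x8B): reg=0x81
After byte 6 (0x45): reg=0x52

Answer: 0x52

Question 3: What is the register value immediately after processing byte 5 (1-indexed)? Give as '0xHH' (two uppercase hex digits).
Answer: 0x81

Derivation:
After byte 1 (0xE7): reg=0xBB
After byte 2 (0xB7): reg=0x24
After byte 3 (0x84): reg=0x69
After byte 4 (0x42): reg=0xD1
After byte 5 (0x8B): reg=0x81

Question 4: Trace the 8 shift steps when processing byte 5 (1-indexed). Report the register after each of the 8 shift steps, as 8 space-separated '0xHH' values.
Answer: 0xB4 0x6F 0xDE 0xBB 0x71 0xE2 0xC3 0x81

Derivation:
After byte 1 (0xE7): reg=0xBB
After byte 2 (0xB7): reg=0x24
After byte 3 (0x84): reg=0x69
After byte 4 (0x42): reg=0xD1
Register before byte 5: 0xD1
After XOR with byte 0x8B: 0x5A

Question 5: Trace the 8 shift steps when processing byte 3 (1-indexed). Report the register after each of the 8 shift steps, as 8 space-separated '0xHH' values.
After byte 1 (0xE7): reg=0xBB
After byte 2 (0xB7): reg=0x24
Register before byte 3: 0x24
After XOR with byte 0x84: 0xA0

Answer: 0x47 0x8E 0x1B 0x36 0x6C 0xD8 0xB7 0x69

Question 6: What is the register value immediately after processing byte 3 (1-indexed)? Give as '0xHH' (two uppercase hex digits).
Answer: 0x69

Derivation:
After byte 1 (0xE7): reg=0xBB
After byte 2 (0xB7): reg=0x24
After byte 3 (0x84): reg=0x69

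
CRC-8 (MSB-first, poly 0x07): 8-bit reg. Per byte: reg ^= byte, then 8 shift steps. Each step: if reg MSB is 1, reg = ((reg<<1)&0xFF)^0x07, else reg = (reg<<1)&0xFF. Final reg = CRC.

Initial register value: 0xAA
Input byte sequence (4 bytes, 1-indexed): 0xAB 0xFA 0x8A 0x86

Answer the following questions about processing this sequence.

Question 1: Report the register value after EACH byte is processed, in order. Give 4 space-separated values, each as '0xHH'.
0x07 0xFD 0x42 0x52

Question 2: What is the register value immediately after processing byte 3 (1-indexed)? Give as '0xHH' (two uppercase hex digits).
After byte 1 (0xAB): reg=0x07
After byte 2 (0xFA): reg=0xFD
After byte 3 (0x8A): reg=0x42

Answer: 0x42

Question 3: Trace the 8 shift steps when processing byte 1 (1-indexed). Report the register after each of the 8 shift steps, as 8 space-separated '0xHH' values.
Register before byte 1: 0xAA
After XOR with byte 0xAB: 0x01

Answer: 0x02 0x04 0x08 0x10 0x20 0x40 0x80 0x07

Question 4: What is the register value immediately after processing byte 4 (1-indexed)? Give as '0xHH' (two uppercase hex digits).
After byte 1 (0xAB): reg=0x07
After byte 2 (0xFA): reg=0xFD
After byte 3 (0x8A): reg=0x42
After byte 4 (0x86): reg=0x52

Answer: 0x52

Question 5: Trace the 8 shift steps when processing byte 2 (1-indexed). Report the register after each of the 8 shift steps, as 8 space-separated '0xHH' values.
Answer: 0xFD 0xFD 0xFD 0xFD 0xFD 0xFD 0xFD 0xFD

Derivation:
After byte 1 (0xAB): reg=0x07
Register before byte 2: 0x07
After XOR with byte 0xFA: 0xFD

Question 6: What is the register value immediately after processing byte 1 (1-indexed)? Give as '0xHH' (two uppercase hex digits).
Answer: 0x07

Derivation:
After byte 1 (0xAB): reg=0x07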